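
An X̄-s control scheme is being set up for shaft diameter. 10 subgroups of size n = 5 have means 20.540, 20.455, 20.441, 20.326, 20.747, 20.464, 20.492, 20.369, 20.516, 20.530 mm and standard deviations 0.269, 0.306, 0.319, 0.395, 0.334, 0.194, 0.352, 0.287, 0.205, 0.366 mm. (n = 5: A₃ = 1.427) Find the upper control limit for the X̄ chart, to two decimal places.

20.92

X̄̄ = (20.540 + 20.455 + 20.441 + 20.326 + 20.747 + 20.464 + 20.492 + 20.369 + 20.516 + 20.530) / 10 = 20.4880
s̄ = (0.269 + 0.306 + 0.319 + 0.395 + 0.334 + 0.194 + 0.352 + 0.287 + 0.205 + 0.366) / 10 = 0.3027
UCL = X̄̄ + A₃·s̄ = 20.4880 + 1.427 × 0.3027 = 20.9200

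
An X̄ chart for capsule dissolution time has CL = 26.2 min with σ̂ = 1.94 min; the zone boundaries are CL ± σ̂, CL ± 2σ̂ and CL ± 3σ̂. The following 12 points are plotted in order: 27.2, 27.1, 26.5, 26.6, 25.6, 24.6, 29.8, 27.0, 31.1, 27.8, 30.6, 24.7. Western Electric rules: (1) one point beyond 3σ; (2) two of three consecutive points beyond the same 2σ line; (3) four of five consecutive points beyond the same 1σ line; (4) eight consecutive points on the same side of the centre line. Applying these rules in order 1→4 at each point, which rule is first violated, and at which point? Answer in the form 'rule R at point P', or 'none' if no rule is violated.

rule 2 at point 11

Zone of each point (C = within 1σ̂, B = 1σ̂–2σ̂, A = 2σ̂–3σ̂, * = beyond 3σ̂; sign = side of CL): 1:+C, 2:+C, 3:+C, 4:+C, 5:-C, 6:-C, 7:+B, 8:+C, 9:+A, 10:+C, 11:+A, 12:-C
Rule 2 (two of three consecutive points beyond the same 2σ limit) is satisfied at point 11.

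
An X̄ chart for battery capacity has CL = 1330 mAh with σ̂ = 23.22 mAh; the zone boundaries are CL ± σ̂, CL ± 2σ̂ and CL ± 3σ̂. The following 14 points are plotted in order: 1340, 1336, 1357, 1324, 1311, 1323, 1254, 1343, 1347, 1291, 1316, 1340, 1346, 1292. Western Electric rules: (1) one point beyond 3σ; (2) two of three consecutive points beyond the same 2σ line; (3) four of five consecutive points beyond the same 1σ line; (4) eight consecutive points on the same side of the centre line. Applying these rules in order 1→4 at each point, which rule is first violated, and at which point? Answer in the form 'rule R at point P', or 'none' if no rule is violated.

Zone of each point (C = within 1σ̂, B = 1σ̂–2σ̂, A = 2σ̂–3σ̂, * = beyond 3σ̂; sign = side of CL): 1:+C, 2:+C, 3:+B, 4:-C, 5:-C, 6:-C, 7:-*, 8:+C, 9:+C, 10:-B, 11:-C, 12:+C, 13:+C, 14:-B
Rule 1 (one point beyond the 3σ limits) is satisfied at point 7.

rule 1 at point 7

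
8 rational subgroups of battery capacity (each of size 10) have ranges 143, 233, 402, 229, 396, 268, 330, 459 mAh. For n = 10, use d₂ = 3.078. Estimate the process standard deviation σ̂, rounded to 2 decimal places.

R̄ = (143 + 233 + 402 + 229 + 396 + 268 + 330 + 459) / 8 = 307.5000
σ̂ = R̄ / d₂ = 307.5000 / 3.078 = 99.9025

99.90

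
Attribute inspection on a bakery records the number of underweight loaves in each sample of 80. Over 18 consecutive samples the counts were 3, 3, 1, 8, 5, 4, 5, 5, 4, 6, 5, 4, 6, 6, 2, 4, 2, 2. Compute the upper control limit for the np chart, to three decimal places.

p̄ = Σdᵢ / (k·n) = 75 / (18 × 80) = 0.05208
UCL = np̄ + 3·√(np̄(1−p̄)) = 4.1667 + 3 × √(4.1667×0.94792) = 4.1667 + 3 × 1.9874 = 10.1288

10.129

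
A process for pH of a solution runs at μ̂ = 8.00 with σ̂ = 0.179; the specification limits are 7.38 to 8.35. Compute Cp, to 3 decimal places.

Cp = (USL − LSL) / (6σ̂) = (8.35 − 7.38) / (6 × 0.179) = 0.9700 / 1.0740 = 0.9032

0.903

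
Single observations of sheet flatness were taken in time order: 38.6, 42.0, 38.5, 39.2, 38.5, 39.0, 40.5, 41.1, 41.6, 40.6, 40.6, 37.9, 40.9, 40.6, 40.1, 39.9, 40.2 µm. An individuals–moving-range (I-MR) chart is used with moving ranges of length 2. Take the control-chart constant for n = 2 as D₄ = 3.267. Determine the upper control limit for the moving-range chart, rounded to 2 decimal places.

3.96

Moving ranges: 3.4, 3.5, 0.7, 0.7, 0.5, 1.5, 0.6, 0.5, 1.0, 0.0, 2.7, 3.0, 0.3, 0.5, 0.2, 0.3; M̄R̄ = 19.4000 / 16 = 1.2125
UCL_MR = D₄·M̄R̄ = 3.267 × 1.2125 = 3.9612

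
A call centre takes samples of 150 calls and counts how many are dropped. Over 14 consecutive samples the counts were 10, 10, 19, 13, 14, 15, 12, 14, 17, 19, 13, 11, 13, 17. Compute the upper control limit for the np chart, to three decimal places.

24.784

p̄ = Σdᵢ / (k·n) = 197 / (14 × 150) = 0.09381
UCL = np̄ + 3·√(np̄(1−p̄)) = 14.0714 + 3 × √(14.0714×0.90619) = 14.0714 + 3 × 3.5709 = 24.7842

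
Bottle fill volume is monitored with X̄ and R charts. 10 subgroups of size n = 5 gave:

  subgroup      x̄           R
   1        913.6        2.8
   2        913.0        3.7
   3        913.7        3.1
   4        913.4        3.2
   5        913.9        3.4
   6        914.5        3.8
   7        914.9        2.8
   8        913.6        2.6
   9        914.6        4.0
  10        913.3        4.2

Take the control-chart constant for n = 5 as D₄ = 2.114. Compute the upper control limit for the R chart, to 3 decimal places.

7.103

R̄ = (2.8 + 3.7 + 3.1 + 3.2 + 3.4 + 3.8 + 2.8 + 2.6 + 4.0 + 4.2) / 10 = 33.6000 / 10 = 3.3600
UCL_R = D₄·R̄ = 2.114 × 3.3600 = 7.1030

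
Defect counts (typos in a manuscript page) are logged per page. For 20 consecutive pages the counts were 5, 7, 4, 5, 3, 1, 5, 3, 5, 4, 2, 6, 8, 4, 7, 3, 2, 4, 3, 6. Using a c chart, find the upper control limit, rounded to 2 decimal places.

10.61

c̄ = (5 + 7 + 4 + 5 + 3 + 1 + 5 + 3 + 5 + 4 + 2 + 6 + 8 + 4 + 7 + 3 + 2 + 4 + 3 + 6) / 20 = 87 / 20 = 4.3500
UCL = c̄ + 3√c̄ = 4.3500 + 3 × √4.3500 = 4.3500 + 3 × 2.0857 = 10.6070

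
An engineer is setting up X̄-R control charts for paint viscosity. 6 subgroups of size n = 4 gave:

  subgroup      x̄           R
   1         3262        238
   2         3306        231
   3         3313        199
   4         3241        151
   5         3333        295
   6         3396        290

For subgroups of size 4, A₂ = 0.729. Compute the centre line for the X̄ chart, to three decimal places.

3308.500

X̄̄ = (3262 + 3306 + 3313 + 3241 + 3333 + 3396) / 6 = 19851.0000 / 6 = 3308.5000
CL = X̄̄ = 3308.5000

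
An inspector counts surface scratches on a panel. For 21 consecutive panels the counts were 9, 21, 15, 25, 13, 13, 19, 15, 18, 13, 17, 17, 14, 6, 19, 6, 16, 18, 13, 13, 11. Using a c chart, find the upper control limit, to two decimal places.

c̄ = (9 + 21 + 15 + 25 + 13 + 13 + 19 + 15 + 18 + 13 + 17 + 17 + 14 + 6 + 19 + 6 + 16 + 18 + 13 + 13 + 11) / 21 = 311 / 21 = 14.8095
UCL = c̄ + 3√c̄ = 14.8095 + 3 × √14.8095 = 14.8095 + 3 × 3.8483 = 26.3545

26.35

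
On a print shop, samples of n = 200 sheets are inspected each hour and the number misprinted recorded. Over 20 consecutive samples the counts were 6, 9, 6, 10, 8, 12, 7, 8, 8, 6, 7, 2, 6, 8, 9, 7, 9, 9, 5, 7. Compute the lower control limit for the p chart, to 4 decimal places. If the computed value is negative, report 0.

0.0000

p̄ = Σdᵢ / (k·n) = 149 / (20 × 200) = 0.03725
LCL = p̄ − 3·√(p̄(1−p̄)/n) = 0.03725 − 3 × 0.01339 = -0.00292 → 0 (negative, so LCL = 0)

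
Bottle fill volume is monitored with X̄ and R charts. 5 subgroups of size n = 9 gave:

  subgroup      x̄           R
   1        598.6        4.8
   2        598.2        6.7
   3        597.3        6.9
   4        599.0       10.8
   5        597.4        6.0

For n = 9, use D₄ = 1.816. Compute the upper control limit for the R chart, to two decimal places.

12.78

R̄ = (4.8 + 6.7 + 6.9 + 10.8 + 6.0) / 5 = 35.2000 / 5 = 7.0400
UCL_R = D₄·R̄ = 1.816 × 7.0400 = 12.7846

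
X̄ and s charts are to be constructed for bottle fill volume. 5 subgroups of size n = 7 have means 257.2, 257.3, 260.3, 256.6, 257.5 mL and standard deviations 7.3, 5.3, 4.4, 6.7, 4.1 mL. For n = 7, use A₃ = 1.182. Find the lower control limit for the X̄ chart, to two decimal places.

X̄̄ = (257.2 + 257.3 + 260.3 + 256.6 + 257.5) / 5 = 257.7800
s̄ = (7.3 + 5.3 + 4.4 + 6.7 + 4.1) / 5 = 5.5600
LCL = X̄̄ − A₃·s̄ = 257.7800 − 1.182 × 5.5600 = 251.2081

251.21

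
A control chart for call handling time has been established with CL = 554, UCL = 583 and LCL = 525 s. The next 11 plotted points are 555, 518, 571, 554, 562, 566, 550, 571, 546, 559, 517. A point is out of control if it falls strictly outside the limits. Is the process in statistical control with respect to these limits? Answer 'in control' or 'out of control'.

out of control

Compare each point to [525, 583]: sample 2 = 518 < LCL; sample 11 = 517 < LCL.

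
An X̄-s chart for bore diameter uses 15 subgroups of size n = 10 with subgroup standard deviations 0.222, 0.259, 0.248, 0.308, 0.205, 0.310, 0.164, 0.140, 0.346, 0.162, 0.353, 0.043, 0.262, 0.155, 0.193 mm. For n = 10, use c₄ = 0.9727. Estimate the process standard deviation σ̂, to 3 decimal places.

s̄ = (0.222 + 0.259 + 0.248 + 0.308 + 0.205 + 0.310 + 0.164 + 0.140 + 0.346 + 0.162 + 0.353 + 0.043 + 0.262 + 0.155 + 0.193) / 15 = 0.2247
σ̂ = s̄ / c₄ = 0.2247 / 0.9727 = 0.2310

0.231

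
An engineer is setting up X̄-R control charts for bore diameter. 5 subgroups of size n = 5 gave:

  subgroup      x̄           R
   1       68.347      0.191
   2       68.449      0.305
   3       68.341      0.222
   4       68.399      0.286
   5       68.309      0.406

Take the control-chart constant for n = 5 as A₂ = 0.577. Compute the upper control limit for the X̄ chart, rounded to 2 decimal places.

X̄̄ = (68.347 + 68.449 + 68.341 + 68.399 + 68.309) / 5 = 341.8450 / 5 = 68.3690
R̄ = (0.191 + 0.305 + 0.222 + 0.286 + 0.406) / 5 = 1.4100 / 5 = 0.2820
UCL = X̄̄ + A₂·R̄ = 68.3690 + 0.577 × 0.2820 = 68.5317

68.53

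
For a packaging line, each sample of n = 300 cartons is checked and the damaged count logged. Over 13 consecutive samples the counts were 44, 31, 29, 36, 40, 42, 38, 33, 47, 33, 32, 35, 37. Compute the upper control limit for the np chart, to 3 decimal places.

p̄ = Σdᵢ / (k·n) = 477 / (13 × 300) = 0.12231
UCL = np̄ + 3·√(np̄(1−p̄)) = 36.6923 + 3 × √(36.6923×0.87769) = 36.6923 + 3 × 5.6749 = 53.7170

53.717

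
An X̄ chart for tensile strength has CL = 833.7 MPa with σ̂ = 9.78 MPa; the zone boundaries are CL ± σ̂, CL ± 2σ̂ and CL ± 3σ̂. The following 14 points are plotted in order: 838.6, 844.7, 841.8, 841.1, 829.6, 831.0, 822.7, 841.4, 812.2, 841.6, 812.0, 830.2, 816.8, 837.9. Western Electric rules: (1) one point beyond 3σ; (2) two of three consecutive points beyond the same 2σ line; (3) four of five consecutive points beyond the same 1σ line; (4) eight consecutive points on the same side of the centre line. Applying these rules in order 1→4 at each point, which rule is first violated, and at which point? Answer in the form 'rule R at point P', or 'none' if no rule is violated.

Zone of each point (C = within 1σ̂, B = 1σ̂–2σ̂, A = 2σ̂–3σ̂, * = beyond 3σ̂; sign = side of CL): 1:+C, 2:+B, 3:+C, 4:+C, 5:-C, 6:-C, 7:-B, 8:+C, 9:-A, 10:+C, 11:-A, 12:-C, 13:-B, 14:+C
Rule 2 (two of three consecutive points beyond the same 2σ limit) is satisfied at point 11.

rule 2 at point 11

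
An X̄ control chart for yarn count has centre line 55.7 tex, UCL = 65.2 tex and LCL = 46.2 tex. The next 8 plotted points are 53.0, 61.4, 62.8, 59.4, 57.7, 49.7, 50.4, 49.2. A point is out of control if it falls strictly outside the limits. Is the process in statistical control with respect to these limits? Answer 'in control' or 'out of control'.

in control

All 8 points lie within [46.2, 65.2].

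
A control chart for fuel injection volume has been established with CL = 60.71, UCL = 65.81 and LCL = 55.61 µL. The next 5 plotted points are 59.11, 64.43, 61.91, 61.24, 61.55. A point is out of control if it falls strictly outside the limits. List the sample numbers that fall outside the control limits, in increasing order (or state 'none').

All 5 points lie within [55.61, 65.81].

none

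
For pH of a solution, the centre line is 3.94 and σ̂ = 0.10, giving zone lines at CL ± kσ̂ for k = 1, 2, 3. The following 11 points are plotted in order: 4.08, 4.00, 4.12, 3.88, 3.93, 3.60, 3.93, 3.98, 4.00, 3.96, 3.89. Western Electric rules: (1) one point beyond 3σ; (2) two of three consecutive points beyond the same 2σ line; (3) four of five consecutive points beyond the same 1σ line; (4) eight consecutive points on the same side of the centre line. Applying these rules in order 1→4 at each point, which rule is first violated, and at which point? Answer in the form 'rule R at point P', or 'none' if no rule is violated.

rule 1 at point 6

Zone of each point (C = within 1σ̂, B = 1σ̂–2σ̂, A = 2σ̂–3σ̂, * = beyond 3σ̂; sign = side of CL): 1:+B, 2:+C, 3:+B, 4:-C, 5:-C, 6:-*, 7:-C, 8:+C, 9:+C, 10:+C, 11:-C
Rule 1 (one point beyond the 3σ limits) is satisfied at point 6.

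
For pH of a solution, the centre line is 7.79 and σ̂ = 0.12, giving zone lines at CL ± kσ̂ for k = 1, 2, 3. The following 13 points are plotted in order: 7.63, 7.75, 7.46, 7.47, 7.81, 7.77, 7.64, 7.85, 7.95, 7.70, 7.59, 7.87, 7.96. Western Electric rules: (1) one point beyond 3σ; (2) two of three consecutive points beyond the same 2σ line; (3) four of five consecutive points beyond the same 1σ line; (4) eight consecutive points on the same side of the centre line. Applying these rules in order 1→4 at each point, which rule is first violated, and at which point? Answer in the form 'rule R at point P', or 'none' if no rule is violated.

rule 2 at point 4

Zone of each point (C = within 1σ̂, B = 1σ̂–2σ̂, A = 2σ̂–3σ̂, * = beyond 3σ̂; sign = side of CL): 1:-B, 2:-C, 3:-A, 4:-A, 5:+C, 6:-C, 7:-B, 8:+C, 9:+B, 10:-C, 11:-B, 12:+C, 13:+B
Rule 2 (two of three consecutive points beyond the same 2σ limit) is satisfied at point 4.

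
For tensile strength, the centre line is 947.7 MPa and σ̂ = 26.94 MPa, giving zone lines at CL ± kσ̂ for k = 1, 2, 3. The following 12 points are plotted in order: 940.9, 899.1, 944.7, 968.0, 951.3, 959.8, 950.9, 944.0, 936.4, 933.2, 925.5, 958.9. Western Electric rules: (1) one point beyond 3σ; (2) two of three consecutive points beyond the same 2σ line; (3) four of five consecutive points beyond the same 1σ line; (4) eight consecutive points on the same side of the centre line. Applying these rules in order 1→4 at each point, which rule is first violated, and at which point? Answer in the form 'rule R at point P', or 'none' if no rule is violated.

Zone of each point (C = within 1σ̂, B = 1σ̂–2σ̂, A = 2σ̂–3σ̂, * = beyond 3σ̂; sign = side of CL): 1:-C, 2:-B, 3:-C, 4:+C, 5:+C, 6:+C, 7:+C, 8:-C, 9:-C, 10:-C, 11:-C, 12:+C
No rule fires across all 12 points.

none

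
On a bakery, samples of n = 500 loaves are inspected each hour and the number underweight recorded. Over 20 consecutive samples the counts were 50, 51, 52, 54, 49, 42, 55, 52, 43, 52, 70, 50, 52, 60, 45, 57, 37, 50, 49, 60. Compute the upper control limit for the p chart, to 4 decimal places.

p̄ = Σdᵢ / (k·n) = 1030 / (20 × 500) = 0.10300
UCL = p̄ + 3·√(p̄(1−p̄)/n) = 0.10300 + 3 × √(0.10300×0.89700/500) = 0.10300 + 3 × 0.01359 = 0.14378

0.1438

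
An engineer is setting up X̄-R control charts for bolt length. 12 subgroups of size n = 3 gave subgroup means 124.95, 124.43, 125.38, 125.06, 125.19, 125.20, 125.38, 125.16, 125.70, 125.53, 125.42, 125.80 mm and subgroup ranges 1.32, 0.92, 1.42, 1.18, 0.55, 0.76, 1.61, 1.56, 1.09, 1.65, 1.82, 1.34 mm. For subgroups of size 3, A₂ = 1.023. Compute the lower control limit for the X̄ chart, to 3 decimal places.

X̄̄ = (124.95 + 124.43 + 125.38 + 125.06 + 125.19 + 125.20 + 125.38 + 125.16 + 125.70 + 125.53 + 125.42 + 125.80) / 12 = 1503.2000 / 12 = 125.2667
R̄ = (1.32 + 0.92 + 1.42 + 1.18 + 0.55 + 0.76 + 1.61 + 1.56 + 1.09 + 1.65 + 1.82 + 1.34) / 12 = 15.2200 / 12 = 1.2683
LCL = X̄̄ − A₂·R̄ = 125.2667 − 1.023 × 1.2683 = 123.9692

123.969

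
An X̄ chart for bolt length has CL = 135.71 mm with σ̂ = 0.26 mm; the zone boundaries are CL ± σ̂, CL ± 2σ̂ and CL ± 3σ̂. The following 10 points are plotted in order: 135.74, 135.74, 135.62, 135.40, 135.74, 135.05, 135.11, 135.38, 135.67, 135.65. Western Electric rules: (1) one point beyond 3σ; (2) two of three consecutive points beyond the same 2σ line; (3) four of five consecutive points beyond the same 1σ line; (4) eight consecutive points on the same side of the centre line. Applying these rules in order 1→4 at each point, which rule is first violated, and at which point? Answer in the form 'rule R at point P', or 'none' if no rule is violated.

Zone of each point (C = within 1σ̂, B = 1σ̂–2σ̂, A = 2σ̂–3σ̂, * = beyond 3σ̂; sign = side of CL): 1:+C, 2:+C, 3:-C, 4:-B, 5:+C, 6:-A, 7:-A, 8:-B, 9:-C, 10:-C
Rule 2 (two of three consecutive points beyond the same 2σ limit) is satisfied at point 7.

rule 2 at point 7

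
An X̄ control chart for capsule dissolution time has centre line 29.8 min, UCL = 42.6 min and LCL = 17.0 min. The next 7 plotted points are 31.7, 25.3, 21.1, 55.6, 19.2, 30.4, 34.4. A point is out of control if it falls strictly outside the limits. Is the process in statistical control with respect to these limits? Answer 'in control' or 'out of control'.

Compare each point to [17.0, 42.6]: sample 4 = 55.6 > UCL.

out of control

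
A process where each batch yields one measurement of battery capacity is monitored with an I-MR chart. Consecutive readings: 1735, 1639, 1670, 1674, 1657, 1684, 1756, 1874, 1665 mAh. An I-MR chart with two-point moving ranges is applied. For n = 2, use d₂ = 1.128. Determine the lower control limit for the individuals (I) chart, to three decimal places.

1515.176

X̄ = (1735 + 1639 + 1670 + 1674 + 1657 + 1684 + 1756 + 1874 + 1665) / 9 = 1706.0000
Moving ranges: 96, 31, 4, 17, 27, 72, 118, 209; M̄R̄ = 574.0000 / 8 = 71.7500
LCL = X̄ − 3·M̄R̄/d₂ = 1706.0000 − 3 × 71.7500 / 1.128 = 1515.1755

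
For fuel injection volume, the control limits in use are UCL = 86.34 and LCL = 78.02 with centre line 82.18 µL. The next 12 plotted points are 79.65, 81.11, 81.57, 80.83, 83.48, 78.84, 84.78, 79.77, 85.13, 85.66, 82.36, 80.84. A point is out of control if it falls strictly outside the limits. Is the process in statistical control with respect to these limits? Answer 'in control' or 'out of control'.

All 12 points lie within [78.02, 86.34].

in control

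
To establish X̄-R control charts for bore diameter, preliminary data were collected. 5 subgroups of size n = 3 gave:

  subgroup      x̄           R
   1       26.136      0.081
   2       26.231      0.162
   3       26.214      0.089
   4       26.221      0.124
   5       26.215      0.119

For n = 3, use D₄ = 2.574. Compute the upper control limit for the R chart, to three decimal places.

R̄ = (0.081 + 0.162 + 0.089 + 0.124 + 0.119) / 5 = 0.5750 / 5 = 0.1150
UCL_R = D₄·R̄ = 2.574 × 0.1150 = 0.2960

0.296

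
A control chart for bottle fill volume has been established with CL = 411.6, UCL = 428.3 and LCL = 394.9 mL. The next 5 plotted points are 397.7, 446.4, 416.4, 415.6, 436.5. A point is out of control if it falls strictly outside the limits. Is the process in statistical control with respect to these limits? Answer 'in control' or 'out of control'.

out of control

Compare each point to [394.9, 428.3]: sample 2 = 446.4 > UCL; sample 5 = 436.5 > UCL.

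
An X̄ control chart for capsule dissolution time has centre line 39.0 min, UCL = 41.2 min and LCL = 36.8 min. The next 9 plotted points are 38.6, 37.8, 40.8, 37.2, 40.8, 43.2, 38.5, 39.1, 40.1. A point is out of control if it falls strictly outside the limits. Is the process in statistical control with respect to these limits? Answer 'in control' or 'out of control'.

Compare each point to [36.8, 41.2]: sample 6 = 43.2 > UCL.

out of control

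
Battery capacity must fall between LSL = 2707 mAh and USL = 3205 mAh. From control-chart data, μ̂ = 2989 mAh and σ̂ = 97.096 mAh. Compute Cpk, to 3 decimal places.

0.742

Cpu = (USL − μ̂) / (3σ̂) = (3205 − 2989) / (3 × 97.096) = 0.7415; Cpl = (μ̂ − LSL) / (3σ̂) = (2989 − 2707) / (3 × 97.096) = 0.9681; Cpk = min(Cpu, Cpl) = 0.7415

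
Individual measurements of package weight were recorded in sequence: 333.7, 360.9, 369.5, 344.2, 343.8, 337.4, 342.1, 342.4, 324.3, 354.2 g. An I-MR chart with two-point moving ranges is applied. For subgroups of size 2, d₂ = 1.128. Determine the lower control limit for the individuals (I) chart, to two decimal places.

309.52

X̄ = (333.7 + 360.9 + 369.5 + 344.2 + 343.8 + 337.4 + 342.1 + 342.4 + 324.3 + 354.2) / 10 = 345.2500
Moving ranges: 27.2, 8.6, 25.3, 0.4, 6.4, 4.7, 0.3, 18.1, 29.9; M̄R̄ = 120.9000 / 9 = 13.4333
LCL = X̄ − 3·M̄R̄/d₂ = 345.2500 − 3 × 13.4333 / 1.128 = 309.5230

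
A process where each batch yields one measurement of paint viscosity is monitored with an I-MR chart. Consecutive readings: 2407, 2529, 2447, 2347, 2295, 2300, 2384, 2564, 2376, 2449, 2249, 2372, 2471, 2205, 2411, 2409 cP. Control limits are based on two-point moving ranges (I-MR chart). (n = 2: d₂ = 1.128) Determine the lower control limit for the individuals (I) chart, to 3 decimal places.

2072.480

X̄ = (2407 + 2529 + 2447 + 2347 + 2295 + 2300 + 2384 + 2564 + 2376 + 2449 + 2249 + 2372 + 2471 + 2205 + 2411 + 2409) / 16 = 2388.4375
Moving ranges: 122, 82, 100, 52, 5, 84, 180, 188, 73, 200, 123, 99, 266, 206, 2; M̄R̄ = 1782.0000 / 15 = 118.8000
LCL = X̄ − 3·M̄R̄/d₂ = 2388.4375 − 3 × 118.8000 / 1.128 = 2072.4801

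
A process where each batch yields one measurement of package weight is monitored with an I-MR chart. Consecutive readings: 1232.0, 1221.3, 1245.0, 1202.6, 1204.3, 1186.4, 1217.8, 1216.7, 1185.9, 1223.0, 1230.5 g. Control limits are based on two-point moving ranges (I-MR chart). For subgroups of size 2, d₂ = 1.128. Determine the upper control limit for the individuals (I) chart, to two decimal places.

1269.38

X̄ = (1232.0 + 1221.3 + 1245.0 + 1202.6 + 1204.3 + 1186.4 + 1217.8 + 1216.7 + 1185.9 + 1223.0 + 1230.5) / 11 = 1215.0455
Moving ranges: 10.7, 23.7, 42.4, 1.7, 17.9, 31.4, 1.1, 30.8, 37.1, 7.5; M̄R̄ = 204.3000 / 10 = 20.4300
UCL = X̄ + 3·M̄R̄/d₂ = 1215.0455 + 3 × 20.4300 / 1.128 = 1269.3806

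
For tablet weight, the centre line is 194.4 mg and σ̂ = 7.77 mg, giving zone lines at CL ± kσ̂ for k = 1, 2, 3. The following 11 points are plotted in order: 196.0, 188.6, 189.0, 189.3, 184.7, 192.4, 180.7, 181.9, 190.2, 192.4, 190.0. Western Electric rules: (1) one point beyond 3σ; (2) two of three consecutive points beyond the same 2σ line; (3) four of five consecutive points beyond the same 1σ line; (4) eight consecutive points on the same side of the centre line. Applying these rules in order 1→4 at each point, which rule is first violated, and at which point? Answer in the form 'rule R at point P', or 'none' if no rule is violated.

rule 4 at point 9

Zone of each point (C = within 1σ̂, B = 1σ̂–2σ̂, A = 2σ̂–3σ̂, * = beyond 3σ̂; sign = side of CL): 1:+C, 2:-C, 3:-C, 4:-C, 5:-B, 6:-C, 7:-B, 8:-B, 9:-C, 10:-C, 11:-C
Rule 4 (eight consecutive points on the same side of the centre line) is satisfied at point 9.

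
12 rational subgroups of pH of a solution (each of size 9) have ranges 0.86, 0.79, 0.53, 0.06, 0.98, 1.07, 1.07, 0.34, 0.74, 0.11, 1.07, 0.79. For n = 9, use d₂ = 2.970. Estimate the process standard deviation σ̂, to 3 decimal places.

R̄ = (0.86 + 0.79 + 0.53 + 0.06 + 0.98 + 1.07 + 1.07 + 0.34 + 0.74 + 0.11 + 1.07 + 0.79) / 12 = 0.7008
σ̂ = R̄ / d₂ = 0.7008 / 2.970 = 0.2360

0.236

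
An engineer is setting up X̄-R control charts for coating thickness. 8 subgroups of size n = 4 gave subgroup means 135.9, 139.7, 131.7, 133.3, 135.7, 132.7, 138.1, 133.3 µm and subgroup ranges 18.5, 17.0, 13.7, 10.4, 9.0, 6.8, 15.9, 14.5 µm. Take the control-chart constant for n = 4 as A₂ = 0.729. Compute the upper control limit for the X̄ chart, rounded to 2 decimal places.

X̄̄ = (135.9 + 139.7 + 131.7 + 133.3 + 135.7 + 132.7 + 138.1 + 133.3) / 8 = 1080.4000 / 8 = 135.0500
R̄ = (18.5 + 17.0 + 13.7 + 10.4 + 9.0 + 6.8 + 15.9 + 14.5) / 8 = 105.8000 / 8 = 13.2250
UCL = X̄̄ + A₂·R̄ = 135.0500 + 0.729 × 13.2250 = 144.6910

144.69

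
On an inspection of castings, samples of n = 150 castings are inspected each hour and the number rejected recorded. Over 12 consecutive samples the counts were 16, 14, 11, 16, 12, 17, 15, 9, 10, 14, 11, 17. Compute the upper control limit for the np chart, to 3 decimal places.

p̄ = Σdᵢ / (k·n) = 162 / (12 × 150) = 0.09000
UCL = np̄ + 3·√(np̄(1−p̄)) = 13.5000 + 3 × √(13.5000×0.91000) = 13.5000 + 3 × 3.5050 = 24.0150

24.015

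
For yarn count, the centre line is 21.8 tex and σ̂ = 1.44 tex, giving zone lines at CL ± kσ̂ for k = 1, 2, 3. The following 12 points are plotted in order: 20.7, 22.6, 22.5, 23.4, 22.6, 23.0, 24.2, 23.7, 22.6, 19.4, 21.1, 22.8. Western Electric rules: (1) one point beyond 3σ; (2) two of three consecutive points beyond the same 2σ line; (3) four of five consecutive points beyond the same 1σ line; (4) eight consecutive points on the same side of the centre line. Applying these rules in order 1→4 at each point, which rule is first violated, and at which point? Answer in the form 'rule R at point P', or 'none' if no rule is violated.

rule 4 at point 9

Zone of each point (C = within 1σ̂, B = 1σ̂–2σ̂, A = 2σ̂–3σ̂, * = beyond 3σ̂; sign = side of CL): 1:-C, 2:+C, 3:+C, 4:+B, 5:+C, 6:+C, 7:+B, 8:+B, 9:+C, 10:-B, 11:-C, 12:+C
Rule 4 (eight consecutive points on the same side of the centre line) is satisfied at point 9.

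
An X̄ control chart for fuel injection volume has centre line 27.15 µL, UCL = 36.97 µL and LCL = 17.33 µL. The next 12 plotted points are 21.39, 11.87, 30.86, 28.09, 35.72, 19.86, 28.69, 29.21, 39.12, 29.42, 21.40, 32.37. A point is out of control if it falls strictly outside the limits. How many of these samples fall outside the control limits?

Compare each point to [17.33, 36.97]: sample 2 = 11.87 < LCL; sample 9 = 39.12 > UCL.

2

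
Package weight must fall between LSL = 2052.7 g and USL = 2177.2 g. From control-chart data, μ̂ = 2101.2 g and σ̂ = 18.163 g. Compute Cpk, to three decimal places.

0.890

Cpu = (USL − μ̂) / (3σ̂) = (2177.2 − 2101.2) / (3 × 18.163) = 1.3948; Cpl = (μ̂ − LSL) / (3σ̂) = (2101.2 − 2052.7) / (3 × 18.163) = 0.8901; Cpk = min(Cpu, Cpl) = 0.8901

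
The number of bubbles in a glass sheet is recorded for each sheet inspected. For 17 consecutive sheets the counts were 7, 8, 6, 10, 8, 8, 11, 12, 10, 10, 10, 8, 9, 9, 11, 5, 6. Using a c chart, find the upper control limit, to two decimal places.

c̄ = (7 + 8 + 6 + 10 + 8 + 8 + 11 + 12 + 10 + 10 + 10 + 8 + 9 + 9 + 11 + 5 + 6) / 17 = 148 / 17 = 8.7059
UCL = c̄ + 3√c̄ = 8.7059 + 3 × √8.7059 = 8.7059 + 3 × 2.9506 = 17.5576

17.56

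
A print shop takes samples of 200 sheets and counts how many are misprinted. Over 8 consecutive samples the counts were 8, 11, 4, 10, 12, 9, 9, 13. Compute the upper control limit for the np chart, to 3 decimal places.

18.524

p̄ = Σdᵢ / (k·n) = 76 / (8 × 200) = 0.04750
UCL = np̄ + 3·√(np̄(1−p̄)) = 9.5000 + 3 × √(9.5000×0.95250) = 9.5000 + 3 × 3.0081 = 18.5243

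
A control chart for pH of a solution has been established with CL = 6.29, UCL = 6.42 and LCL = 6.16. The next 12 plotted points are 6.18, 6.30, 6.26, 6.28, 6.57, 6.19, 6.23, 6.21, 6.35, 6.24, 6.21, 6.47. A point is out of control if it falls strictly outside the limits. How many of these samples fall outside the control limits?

2

Compare each point to [6.16, 6.42]: sample 5 = 6.57 > UCL; sample 12 = 6.47 > UCL.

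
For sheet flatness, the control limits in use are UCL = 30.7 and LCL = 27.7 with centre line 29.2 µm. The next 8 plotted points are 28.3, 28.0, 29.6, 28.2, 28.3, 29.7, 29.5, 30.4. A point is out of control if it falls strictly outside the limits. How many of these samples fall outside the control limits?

All 8 points lie within [27.7, 30.7].

0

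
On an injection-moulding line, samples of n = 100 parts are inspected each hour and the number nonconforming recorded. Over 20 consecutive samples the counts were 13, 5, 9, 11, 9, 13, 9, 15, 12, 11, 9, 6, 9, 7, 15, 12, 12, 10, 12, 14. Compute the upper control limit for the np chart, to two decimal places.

p̄ = Σdᵢ / (k·n) = 213 / (20 × 100) = 0.10650
UCL = np̄ + 3·√(np̄(1−p̄)) = 10.6500 + 3 × √(10.6500×0.89350) = 10.6500 + 3 × 3.0848 = 19.9043

19.90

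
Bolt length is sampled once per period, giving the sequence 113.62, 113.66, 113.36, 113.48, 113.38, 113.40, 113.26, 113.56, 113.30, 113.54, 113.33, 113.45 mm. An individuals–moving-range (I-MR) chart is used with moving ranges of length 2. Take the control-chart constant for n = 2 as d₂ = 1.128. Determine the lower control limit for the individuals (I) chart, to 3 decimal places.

X̄ = (113.62 + 113.66 + 113.36 + 113.48 + 113.38 + 113.40 + 113.26 + 113.56 + 113.30 + 113.54 + 113.33 + 113.45) / 12 = 113.4450
Moving ranges: 0.04, 0.30, 0.12, 0.10, 0.02, 0.14, 0.30, 0.26, 0.24, 0.21, 0.12; M̄R̄ = 1.8500 / 11 = 0.1682
LCL = X̄ − 3·M̄R̄/d₂ = 113.4450 − 3 × 0.1682 / 1.128 = 112.9977

112.998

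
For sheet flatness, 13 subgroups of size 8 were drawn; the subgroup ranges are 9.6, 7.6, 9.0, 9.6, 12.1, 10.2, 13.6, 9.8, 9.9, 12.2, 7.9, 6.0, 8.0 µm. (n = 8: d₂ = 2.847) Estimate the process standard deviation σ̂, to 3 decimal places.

3.391

R̄ = (9.6 + 7.6 + 9.0 + 9.6 + 12.1 + 10.2 + 13.6 + 9.8 + 9.9 + 12.2 + 7.9 + 6.0 + 8.0) / 13 = 9.6538
σ̂ = R̄ / d₂ = 9.6538 / 2.847 = 3.3909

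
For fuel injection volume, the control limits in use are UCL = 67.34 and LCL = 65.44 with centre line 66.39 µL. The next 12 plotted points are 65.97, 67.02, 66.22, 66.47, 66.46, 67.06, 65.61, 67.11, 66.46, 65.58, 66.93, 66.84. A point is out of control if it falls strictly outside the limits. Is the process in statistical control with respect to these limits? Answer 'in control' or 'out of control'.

All 12 points lie within [65.44, 67.34].

in control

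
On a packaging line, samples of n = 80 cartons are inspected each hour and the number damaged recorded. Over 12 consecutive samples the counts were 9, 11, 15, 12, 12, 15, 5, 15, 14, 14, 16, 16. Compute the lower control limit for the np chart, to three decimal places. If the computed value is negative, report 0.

2.986

p̄ = Σdᵢ / (k·n) = 154 / (12 × 80) = 0.16042
LCL = np̄ − 3·√(np̄(1−p̄)) = 12.8333 − 3 × 3.2825 = 2.9859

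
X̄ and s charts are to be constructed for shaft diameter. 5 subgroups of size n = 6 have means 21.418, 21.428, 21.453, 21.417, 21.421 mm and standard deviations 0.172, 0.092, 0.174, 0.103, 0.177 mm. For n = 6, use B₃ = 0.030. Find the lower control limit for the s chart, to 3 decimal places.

s̄ = (0.172 + 0.092 + 0.174 + 0.103 + 0.177) / 5 = 0.1436
LCL_s = B₃·s̄ = 0.030 × 0.1436 = 0.0043

0.004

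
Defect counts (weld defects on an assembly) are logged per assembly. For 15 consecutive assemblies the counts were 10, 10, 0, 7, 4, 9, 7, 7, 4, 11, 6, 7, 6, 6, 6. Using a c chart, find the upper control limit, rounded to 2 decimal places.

c̄ = (10 + 10 + 0 + 7 + 4 + 9 + 7 + 7 + 4 + 11 + 6 + 7 + 6 + 6 + 6) / 15 = 100 / 15 = 6.6667
UCL = c̄ + 3√c̄ = 6.6667 + 3 × √6.6667 = 6.6667 + 3 × 2.5820 = 14.4126

14.41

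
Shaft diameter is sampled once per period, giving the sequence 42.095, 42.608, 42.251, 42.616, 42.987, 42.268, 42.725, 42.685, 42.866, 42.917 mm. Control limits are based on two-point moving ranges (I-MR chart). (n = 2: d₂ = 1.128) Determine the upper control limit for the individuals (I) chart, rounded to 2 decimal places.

43.50

X̄ = (42.095 + 42.608 + 42.251 + 42.616 + 42.987 + 42.268 + 42.725 + 42.685 + 42.866 + 42.917) / 10 = 42.6018
Moving ranges: 0.513, 0.357, 0.365, 0.371, 0.719, 0.457, 0.040, 0.181, 0.051; M̄R̄ = 3.0540 / 9 = 0.3393
UCL = X̄ + 3·M̄R̄/d₂ = 42.6018 + 3 × 0.3393 / 1.128 = 43.5043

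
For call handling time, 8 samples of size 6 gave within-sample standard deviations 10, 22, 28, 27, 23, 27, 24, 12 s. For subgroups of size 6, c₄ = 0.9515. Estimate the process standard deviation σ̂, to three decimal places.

s̄ = (10 + 22 + 28 + 27 + 23 + 27 + 24 + 12) / 8 = 21.6250
σ̂ = s̄ / c₄ = 21.6250 / 0.9515 = 22.7273

22.727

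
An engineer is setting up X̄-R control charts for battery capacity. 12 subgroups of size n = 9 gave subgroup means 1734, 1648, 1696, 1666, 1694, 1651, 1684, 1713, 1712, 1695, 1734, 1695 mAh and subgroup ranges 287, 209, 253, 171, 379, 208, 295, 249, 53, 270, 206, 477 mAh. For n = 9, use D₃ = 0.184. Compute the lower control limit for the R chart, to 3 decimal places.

46.874

R̄ = (287 + 209 + 253 + 171 + 379 + 208 + 295 + 249 + 53 + 270 + 206 + 477) / 12 = 3057.0000 / 12 = 254.7500
LCL_R = D₃·R̄ = 0.184 × 254.7500 = 46.8740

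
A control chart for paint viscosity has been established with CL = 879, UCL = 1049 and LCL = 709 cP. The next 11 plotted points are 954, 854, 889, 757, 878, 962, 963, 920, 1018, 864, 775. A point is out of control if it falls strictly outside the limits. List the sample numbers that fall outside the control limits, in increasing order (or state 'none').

All 11 points lie within [709, 1049].

none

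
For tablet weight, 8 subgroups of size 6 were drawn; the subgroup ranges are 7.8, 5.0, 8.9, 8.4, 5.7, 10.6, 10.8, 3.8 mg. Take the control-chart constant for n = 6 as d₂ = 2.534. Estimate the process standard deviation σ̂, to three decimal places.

3.009

R̄ = (7.8 + 5.0 + 8.9 + 8.4 + 5.7 + 10.6 + 10.8 + 3.8) / 8 = 7.6250
σ̂ = R̄ / d₂ = 7.6250 / 2.534 = 3.0091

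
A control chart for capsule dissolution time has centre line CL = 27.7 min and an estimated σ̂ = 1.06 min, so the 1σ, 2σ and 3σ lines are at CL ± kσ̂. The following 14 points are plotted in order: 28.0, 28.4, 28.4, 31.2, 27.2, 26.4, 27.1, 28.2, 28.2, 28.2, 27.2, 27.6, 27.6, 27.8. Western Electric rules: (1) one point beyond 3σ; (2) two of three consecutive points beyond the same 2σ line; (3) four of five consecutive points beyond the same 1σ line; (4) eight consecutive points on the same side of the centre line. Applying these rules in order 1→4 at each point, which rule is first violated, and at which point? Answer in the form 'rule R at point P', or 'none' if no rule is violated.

Zone of each point (C = within 1σ̂, B = 1σ̂–2σ̂, A = 2σ̂–3σ̂, * = beyond 3σ̂; sign = side of CL): 1:+C, 2:+C, 3:+C, 4:+*, 5:-C, 6:-B, 7:-C, 8:+C, 9:+C, 10:+C, 11:-C, 12:-C, 13:-C, 14:+C
Rule 1 (one point beyond the 3σ limits) is satisfied at point 4.

rule 1 at point 4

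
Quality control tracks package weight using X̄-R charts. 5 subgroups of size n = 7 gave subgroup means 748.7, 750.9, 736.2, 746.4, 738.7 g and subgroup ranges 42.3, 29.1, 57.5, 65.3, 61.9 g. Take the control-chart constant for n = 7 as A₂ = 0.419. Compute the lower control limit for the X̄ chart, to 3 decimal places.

X̄̄ = (748.7 + 750.9 + 736.2 + 746.4 + 738.7) / 5 = 3720.9000 / 5 = 744.1800
R̄ = (42.3 + 29.1 + 57.5 + 65.3 + 61.9) / 5 = 256.1000 / 5 = 51.2200
LCL = X̄̄ − A₂·R̄ = 744.1800 − 0.419 × 51.2200 = 722.7188

722.719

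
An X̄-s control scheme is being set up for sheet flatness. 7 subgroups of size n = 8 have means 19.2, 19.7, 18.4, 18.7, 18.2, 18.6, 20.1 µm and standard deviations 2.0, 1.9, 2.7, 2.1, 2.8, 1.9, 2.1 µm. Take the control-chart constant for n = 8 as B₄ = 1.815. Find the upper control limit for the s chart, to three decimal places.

s̄ = (2.0 + 1.9 + 2.7 + 2.1 + 2.8 + 1.9 + 2.1) / 7 = 2.2143
UCL_s = B₄·s̄ = 1.815 × 2.2143 = 4.0189

4.019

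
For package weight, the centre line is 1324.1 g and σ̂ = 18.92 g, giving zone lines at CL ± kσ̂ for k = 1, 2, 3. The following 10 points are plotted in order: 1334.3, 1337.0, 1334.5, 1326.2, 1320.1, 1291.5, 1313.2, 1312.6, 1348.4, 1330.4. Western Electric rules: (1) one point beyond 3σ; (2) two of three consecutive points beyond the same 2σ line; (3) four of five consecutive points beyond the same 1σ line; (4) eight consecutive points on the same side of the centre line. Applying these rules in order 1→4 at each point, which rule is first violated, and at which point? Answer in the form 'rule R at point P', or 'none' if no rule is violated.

Zone of each point (C = within 1σ̂, B = 1σ̂–2σ̂, A = 2σ̂–3σ̂, * = beyond 3σ̂; sign = side of CL): 1:+C, 2:+C, 3:+C, 4:+C, 5:-C, 6:-B, 7:-C, 8:-C, 9:+B, 10:+C
No rule fires across all 10 points.

none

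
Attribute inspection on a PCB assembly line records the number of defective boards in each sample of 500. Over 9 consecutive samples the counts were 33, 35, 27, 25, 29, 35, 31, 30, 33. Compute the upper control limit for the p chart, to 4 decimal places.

0.0941

p̄ = Σdᵢ / (k·n) = 278 / (9 × 500) = 0.06178
UCL = p̄ + 3·√(p̄(1−p̄)/n) = 0.06178 + 3 × √(0.06178×0.93822/500) = 0.06178 + 3 × 0.01077 = 0.09408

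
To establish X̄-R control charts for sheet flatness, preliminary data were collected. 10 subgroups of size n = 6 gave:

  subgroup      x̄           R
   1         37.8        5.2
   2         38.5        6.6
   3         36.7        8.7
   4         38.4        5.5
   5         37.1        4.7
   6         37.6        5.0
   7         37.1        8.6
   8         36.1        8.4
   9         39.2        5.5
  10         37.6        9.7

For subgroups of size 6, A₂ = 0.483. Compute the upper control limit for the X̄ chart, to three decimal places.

40.890

X̄̄ = (37.8 + 38.5 + 36.7 + 38.4 + 37.1 + 37.6 + 37.1 + 36.1 + 39.2 + 37.6) / 10 = 376.1000 / 10 = 37.6100
R̄ = (5.2 + 6.6 + 8.7 + 5.5 + 4.7 + 5.0 + 8.6 + 8.4 + 5.5 + 9.7) / 10 = 67.9000 / 10 = 6.7900
UCL = X̄̄ + A₂·R̄ = 37.6100 + 0.483 × 6.7900 = 40.8896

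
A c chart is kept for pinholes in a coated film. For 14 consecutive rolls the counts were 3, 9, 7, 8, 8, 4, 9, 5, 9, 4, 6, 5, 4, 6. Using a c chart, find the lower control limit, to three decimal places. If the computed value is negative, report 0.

0.000

c̄ = (3 + 9 + 7 + 8 + 8 + 4 + 9 + 5 + 9 + 4 + 6 + 5 + 4 + 6) / 14 = 87 / 14 = 6.2143
LCL = c̄ − 3√c̄ = 6.2143 − 3 × 2.4928 = -1.2643 → 0 (cannot be negative)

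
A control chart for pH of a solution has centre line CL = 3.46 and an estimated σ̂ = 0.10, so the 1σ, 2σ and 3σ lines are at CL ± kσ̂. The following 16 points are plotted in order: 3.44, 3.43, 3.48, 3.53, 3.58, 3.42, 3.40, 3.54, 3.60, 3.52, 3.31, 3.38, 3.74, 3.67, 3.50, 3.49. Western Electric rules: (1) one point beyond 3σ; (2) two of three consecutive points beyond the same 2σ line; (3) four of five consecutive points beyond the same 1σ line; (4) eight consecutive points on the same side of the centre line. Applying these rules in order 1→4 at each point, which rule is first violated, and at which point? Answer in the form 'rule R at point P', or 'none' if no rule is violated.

Zone of each point (C = within 1σ̂, B = 1σ̂–2σ̂, A = 2σ̂–3σ̂, * = beyond 3σ̂; sign = side of CL): 1:-C, 2:-C, 3:+C, 4:+C, 5:+B, 6:-C, 7:-C, 8:+C, 9:+B, 10:+C, 11:-B, 12:-C, 13:+A, 14:+A, 15:+C, 16:+C
Rule 2 (two of three consecutive points beyond the same 2σ limit) is satisfied at point 14.

rule 2 at point 14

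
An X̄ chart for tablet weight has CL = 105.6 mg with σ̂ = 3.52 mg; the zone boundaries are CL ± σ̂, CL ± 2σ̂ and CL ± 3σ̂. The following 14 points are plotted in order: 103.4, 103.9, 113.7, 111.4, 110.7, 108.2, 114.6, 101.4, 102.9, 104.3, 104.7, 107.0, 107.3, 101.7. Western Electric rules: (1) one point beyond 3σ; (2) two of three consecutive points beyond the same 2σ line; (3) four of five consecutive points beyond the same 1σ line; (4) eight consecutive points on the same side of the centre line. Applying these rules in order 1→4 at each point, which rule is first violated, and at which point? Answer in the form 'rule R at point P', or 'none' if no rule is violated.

rule 3 at point 7

Zone of each point (C = within 1σ̂, B = 1σ̂–2σ̂, A = 2σ̂–3σ̂, * = beyond 3σ̂; sign = side of CL): 1:-C, 2:-C, 3:+A, 4:+B, 5:+B, 6:+C, 7:+A, 8:-B, 9:-C, 10:-C, 11:-C, 12:+C, 13:+C, 14:-B
Rule 3 (four of five consecutive points beyond the same 1σ limit) is satisfied at point 7.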